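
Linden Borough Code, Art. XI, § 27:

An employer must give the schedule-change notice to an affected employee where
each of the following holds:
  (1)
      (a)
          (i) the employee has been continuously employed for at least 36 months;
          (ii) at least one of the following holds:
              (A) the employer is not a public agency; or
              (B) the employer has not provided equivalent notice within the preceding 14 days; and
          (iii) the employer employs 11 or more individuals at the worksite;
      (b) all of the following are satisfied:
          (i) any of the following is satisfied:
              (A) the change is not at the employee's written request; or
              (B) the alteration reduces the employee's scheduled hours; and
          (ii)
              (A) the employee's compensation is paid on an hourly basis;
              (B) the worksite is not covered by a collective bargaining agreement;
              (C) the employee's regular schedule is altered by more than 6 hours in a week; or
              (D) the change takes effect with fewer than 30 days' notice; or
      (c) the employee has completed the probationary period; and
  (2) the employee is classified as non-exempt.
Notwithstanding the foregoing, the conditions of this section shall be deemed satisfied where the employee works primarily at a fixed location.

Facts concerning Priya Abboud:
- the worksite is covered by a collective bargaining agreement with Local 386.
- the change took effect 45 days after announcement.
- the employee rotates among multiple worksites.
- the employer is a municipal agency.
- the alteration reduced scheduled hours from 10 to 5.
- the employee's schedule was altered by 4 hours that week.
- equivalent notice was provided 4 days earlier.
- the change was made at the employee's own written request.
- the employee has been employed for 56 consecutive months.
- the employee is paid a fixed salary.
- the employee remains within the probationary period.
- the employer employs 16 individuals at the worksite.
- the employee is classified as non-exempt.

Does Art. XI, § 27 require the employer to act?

No — not required.

(i) tenure ≥ 36 mo. — holds.
(A) not (public agency) — not satisfied.
(B) no recent notice — fails.
(ii) = F OR F = false.
(iii) ≥ 11 at site — holds.
(a) = T AND F AND T = false.
(A) not employee-requested — fails.
(B) hours reduced — holds.
So (i) is satisfied (F OR T).
(A) hourly-paid — not satisfied.
(B) no CBA — not met.
(C) schedule shift > 6h — fails.
(D) < 30 days' notice — fails.
(ii): F OR F OR F OR F → false.
(b) = T AND F = false.
(c) past probation — not met.
(1): F OR F OR F → false.
(2) non-exempt — satisfied.
Overall: F AND T → false.
Exception (fixed location) — not satisfied.
Result: main false OR exception false → false.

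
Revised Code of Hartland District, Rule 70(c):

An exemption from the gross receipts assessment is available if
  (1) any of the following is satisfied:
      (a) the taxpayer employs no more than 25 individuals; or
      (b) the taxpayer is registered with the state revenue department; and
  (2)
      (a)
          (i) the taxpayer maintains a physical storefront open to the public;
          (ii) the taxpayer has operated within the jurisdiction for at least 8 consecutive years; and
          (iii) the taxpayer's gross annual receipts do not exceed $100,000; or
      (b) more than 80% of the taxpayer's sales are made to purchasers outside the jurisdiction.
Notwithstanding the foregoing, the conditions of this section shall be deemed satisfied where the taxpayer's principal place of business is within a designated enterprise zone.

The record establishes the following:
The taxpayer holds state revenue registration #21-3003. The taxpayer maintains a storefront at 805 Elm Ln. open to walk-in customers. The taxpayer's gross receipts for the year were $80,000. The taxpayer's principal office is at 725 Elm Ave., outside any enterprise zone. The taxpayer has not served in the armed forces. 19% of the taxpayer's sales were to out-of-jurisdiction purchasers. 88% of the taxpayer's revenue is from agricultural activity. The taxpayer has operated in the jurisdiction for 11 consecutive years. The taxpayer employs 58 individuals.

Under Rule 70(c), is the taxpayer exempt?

Yes — exempt.

(a) ≤ 25 employees — fails.
(b) state-registered — satisfied.
(1) = F OR T = true.
(i) has storefront — holds.
(ii) ≥ 8 yrs in jurisdiction — holds.
(iii) receipts ≤ $100,000 — met.
So (a) is satisfied (T AND T AND T).
(b) >80% out-of-jur. sales — not satisfied.
(2): T OR F → true.
Overall = T AND T = true.
Exception (in enterprise zone) — not satisfied.
Result: main true OR exception false → true.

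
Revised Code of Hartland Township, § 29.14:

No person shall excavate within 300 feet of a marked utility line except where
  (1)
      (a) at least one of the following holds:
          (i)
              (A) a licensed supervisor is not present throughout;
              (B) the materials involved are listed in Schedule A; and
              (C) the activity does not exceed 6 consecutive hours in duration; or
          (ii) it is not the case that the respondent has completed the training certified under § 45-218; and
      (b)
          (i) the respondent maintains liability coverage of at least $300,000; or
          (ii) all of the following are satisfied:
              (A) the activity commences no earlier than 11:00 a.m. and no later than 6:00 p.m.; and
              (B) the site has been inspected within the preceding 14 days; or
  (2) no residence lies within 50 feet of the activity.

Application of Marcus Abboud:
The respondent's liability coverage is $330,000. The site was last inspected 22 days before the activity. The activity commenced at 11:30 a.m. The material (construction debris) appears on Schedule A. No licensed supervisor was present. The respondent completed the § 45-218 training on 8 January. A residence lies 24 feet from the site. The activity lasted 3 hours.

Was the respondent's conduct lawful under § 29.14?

Yes — lawful.

(A) not (supervisor present) — met.
(B) Schedule A material — holds.
(C) ≤ 6 hrs duration — met.
So (i) is satisfied (T AND T AND T).
(ii) not (training certified) — not met.
So (a) is satisfied (T OR F).
(i) coverage ≥ $300,000 — holds.
(A) start within hours — holds.
(B) site inspected — not satisfied.
So (ii) is not satisfied (T AND F).
(b) = T OR F = true.
(1) = T AND T = true.
(2) no residence in 50 ft — fails.
So Overall is satisfied (T OR F).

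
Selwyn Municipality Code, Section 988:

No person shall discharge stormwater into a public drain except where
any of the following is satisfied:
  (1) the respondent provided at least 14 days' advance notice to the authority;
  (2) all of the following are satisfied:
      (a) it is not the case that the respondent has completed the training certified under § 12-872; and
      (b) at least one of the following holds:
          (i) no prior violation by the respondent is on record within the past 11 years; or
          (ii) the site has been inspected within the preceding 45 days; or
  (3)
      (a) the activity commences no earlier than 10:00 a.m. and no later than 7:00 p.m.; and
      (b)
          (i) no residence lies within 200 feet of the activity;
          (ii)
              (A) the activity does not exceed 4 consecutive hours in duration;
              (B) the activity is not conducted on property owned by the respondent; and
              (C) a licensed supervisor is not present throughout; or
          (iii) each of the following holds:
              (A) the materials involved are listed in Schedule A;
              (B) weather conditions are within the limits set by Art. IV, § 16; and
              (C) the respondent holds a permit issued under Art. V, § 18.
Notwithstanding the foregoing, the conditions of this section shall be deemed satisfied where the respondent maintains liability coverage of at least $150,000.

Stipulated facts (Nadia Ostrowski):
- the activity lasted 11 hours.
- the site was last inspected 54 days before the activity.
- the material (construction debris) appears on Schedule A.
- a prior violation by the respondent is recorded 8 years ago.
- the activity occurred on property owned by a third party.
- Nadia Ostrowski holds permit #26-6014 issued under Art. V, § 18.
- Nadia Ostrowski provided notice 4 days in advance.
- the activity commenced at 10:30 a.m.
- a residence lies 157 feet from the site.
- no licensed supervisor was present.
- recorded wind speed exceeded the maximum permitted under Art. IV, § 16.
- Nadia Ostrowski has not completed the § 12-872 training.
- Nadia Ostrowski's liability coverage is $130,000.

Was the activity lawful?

(1) ≥14 days' notice — not met.
(a) not (training certified) — satisfied.
(i) no prior violation — not satisfied.
(ii) site inspected — not satisfied.
So (b) is not satisfied (F OR F).
(2) = T AND F = false.
(a) start within hours — holds.
(i) no residence in 200 ft — fails.
(A) ≤ 4 hrs duration — not met.
(B) not (own property) — met.
(C) not (supervisor present) — satisfied.
(ii): F AND T AND T → false.
(A) Schedule A material — holds.
(B) weather ok — fails.
(C) holds permit — holds.
(iii) = T AND F AND T = false.
So (b) is not satisfied (F OR F OR F).
(3) = T AND F = false.
Overall: F OR F OR F → false.
Exception (coverage ≥ $150,000) — not satisfied.
Result: main false OR exception false → false.

No — unlawful.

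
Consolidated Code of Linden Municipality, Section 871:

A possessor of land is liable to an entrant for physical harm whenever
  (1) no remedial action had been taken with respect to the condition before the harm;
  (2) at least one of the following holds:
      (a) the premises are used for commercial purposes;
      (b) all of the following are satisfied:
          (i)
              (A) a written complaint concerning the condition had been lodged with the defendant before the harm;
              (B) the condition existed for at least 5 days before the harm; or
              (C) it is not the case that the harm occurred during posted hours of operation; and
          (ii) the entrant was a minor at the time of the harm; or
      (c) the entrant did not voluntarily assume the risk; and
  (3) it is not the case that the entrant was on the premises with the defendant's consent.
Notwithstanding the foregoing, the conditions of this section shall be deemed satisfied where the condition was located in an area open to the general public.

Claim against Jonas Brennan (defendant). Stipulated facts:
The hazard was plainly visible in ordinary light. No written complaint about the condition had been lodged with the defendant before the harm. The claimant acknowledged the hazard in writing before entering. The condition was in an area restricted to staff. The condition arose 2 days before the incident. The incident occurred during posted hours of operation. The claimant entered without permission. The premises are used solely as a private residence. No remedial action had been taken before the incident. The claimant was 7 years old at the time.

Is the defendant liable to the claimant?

No — not liable.

(1) no remedial action — met.
(a) commercial use — fails.
(A) complaint lodged — not satisfied.
(B) condition ≥5 days old — not met.
(C) not (during posted hours) — not met.
(i): F OR F OR F → false.
(ii) entrant a minor — satisfied.
(b): F AND T → false.
(c) no assumed risk — fails.
So (2) is not satisfied (F OR F OR F).
(3) not (consent to enter) — holds.
So Overall is not satisfied (T AND F AND T).
Exception (public area) — not satisfied.
Result: main false OR exception false → false.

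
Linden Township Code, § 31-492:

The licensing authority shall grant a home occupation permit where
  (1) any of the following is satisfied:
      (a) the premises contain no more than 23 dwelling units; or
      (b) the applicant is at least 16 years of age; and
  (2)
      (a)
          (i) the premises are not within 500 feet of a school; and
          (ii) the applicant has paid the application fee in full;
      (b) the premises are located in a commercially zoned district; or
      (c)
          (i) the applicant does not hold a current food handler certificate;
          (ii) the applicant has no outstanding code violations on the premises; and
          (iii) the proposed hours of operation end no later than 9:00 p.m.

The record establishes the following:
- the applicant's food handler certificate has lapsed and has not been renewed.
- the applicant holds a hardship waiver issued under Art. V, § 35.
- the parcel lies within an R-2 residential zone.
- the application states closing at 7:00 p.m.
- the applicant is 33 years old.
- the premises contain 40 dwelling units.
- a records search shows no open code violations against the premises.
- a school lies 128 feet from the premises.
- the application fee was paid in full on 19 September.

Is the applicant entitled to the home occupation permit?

(a) ≤ 23 units — not satisfied.
(b) age ≥ 16 — satisfied.
So (1) is satisfied (F OR T).
(i) ≥500 ft from school — not met.
(ii) fee paid — satisfied.
(a) = F AND T = false.
(b) commercially zoned — not satisfied.
(i) not (food handler cert.) — met.
(ii) no code violations — holds.
(iii) closes by 9 p.m. — satisfied.
(c): T AND T AND T → true.
(2) = F OR F OR T = true.
So Overall is satisfied (T AND T).

Yes — granted.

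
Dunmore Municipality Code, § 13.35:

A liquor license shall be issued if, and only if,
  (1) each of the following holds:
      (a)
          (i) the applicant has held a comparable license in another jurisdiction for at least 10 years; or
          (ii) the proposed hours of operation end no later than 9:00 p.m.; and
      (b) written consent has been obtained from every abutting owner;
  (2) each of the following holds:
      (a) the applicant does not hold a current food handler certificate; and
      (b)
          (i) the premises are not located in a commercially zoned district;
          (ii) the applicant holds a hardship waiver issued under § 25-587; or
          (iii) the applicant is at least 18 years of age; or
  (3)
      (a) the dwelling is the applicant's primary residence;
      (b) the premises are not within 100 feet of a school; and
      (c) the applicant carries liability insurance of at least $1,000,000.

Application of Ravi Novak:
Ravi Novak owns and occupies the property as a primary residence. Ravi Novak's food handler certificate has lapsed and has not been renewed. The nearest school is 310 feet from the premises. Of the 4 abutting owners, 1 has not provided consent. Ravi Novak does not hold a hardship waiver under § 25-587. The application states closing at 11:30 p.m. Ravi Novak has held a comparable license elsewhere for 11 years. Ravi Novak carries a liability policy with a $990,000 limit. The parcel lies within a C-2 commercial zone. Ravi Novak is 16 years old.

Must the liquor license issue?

(i) prior license ≥ 10 yr — holds.
(ii) closes by 9 p.m. — fails.
(a) = T OR F = true.
(b) all abutters consent — not satisfied.
(1): T AND F → false.
(a) not (food handler cert.) — holds.
(i) not (commercially zoned) — fails.
(ii) hardship waiver — not met.
(iii) age ≥ 18 — not satisfied.
(b): F OR F OR F → false.
So (2) is not satisfied (T AND F).
(a) primary residence — met.
(b) ≥100 ft from school — met.
(c) insurance ≥ $1,000,000 — not met.
(3) = T AND T AND F = false.
Overall = F OR F OR F = false.

No — denied.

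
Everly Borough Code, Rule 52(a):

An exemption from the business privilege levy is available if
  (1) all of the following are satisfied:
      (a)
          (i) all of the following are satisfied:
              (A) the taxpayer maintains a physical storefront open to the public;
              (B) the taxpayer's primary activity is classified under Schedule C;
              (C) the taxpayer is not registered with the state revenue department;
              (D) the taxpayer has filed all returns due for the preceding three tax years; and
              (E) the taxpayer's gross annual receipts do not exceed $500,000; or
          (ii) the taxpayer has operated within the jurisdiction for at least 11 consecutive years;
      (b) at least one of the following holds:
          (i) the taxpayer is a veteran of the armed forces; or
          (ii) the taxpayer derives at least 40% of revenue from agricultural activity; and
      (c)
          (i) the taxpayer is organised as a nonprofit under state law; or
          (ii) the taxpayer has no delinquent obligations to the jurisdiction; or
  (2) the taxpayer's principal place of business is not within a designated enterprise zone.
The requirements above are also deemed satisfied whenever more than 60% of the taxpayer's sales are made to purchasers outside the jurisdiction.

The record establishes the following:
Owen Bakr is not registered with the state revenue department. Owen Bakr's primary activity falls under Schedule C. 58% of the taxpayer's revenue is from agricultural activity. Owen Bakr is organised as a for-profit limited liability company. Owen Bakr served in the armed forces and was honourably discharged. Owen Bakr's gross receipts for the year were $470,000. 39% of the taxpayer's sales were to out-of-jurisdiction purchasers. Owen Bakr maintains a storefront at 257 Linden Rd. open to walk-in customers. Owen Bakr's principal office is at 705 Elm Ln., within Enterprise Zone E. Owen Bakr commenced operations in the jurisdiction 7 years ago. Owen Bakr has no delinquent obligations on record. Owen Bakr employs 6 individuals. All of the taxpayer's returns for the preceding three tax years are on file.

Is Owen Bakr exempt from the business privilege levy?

(A) has storefront — met.
(B) Schedule C activity — satisfied.
(C) not (state-registered) — holds.
(D) returns current — satisfied.
(E) receipts ≤ $500,000 — met.
(i) = T AND T AND T AND T AND T = true.
(ii) ≥ 11 yrs in jurisdiction — fails.
So (a) is satisfied (T OR F).
(i) veteran — satisfied.
(ii) ≥40% agricultural — satisfied.
(b) = T OR T = true.
(i) nonprofit — not satisfied.
(ii) no delinquency — satisfied.
So (c) is satisfied (F OR T).
(1): T AND T AND T → true.
(2) not (in enterprise zone) — not satisfied.
Overall = T OR F = true.
Exception (>60% out-of-jur. sales) — not satisfied.
Result: main true OR exception false → true.

Yes — exempt.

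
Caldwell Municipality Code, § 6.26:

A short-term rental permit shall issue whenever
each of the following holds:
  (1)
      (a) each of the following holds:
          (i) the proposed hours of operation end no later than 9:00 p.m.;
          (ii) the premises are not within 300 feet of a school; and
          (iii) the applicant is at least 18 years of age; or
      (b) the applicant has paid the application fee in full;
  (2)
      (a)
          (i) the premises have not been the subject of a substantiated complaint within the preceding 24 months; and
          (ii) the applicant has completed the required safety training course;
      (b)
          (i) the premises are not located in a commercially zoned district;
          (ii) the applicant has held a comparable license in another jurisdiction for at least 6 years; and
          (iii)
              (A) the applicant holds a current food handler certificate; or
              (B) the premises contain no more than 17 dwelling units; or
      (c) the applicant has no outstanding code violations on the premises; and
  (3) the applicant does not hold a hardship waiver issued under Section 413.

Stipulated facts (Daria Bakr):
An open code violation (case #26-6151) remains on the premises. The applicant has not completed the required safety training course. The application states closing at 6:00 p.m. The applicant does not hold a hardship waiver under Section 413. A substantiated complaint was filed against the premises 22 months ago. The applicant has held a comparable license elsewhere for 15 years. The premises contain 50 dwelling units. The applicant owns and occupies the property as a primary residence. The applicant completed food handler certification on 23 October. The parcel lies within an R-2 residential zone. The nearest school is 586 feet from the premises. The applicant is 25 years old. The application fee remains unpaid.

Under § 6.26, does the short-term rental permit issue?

(i) closes by 9 p.m. — met.
(ii) ≥300 ft from school — met.
(iii) age ≥ 18 — satisfied.
So (a) is satisfied (T AND T AND T).
(b) fee paid — not satisfied.
So (1) is satisfied (T OR F).
(i) no complaint in 24 mo. — not satisfied.
(ii) safety training — not met.
(a) = F AND F = false.
(i) not (commercially zoned) — satisfied.
(ii) prior license ≥ 6 yr — satisfied.
(A) food handler cert. — met.
(B) ≤ 17 units — not satisfied.
(iii) = T OR F = true.
(b): T AND T AND T → true.
(c) no code violations — fails.
So (2) is satisfied (F OR T OR F).
(3) not (hardship waiver) — holds.
So Overall is satisfied (T AND T AND T).

Yes — granted.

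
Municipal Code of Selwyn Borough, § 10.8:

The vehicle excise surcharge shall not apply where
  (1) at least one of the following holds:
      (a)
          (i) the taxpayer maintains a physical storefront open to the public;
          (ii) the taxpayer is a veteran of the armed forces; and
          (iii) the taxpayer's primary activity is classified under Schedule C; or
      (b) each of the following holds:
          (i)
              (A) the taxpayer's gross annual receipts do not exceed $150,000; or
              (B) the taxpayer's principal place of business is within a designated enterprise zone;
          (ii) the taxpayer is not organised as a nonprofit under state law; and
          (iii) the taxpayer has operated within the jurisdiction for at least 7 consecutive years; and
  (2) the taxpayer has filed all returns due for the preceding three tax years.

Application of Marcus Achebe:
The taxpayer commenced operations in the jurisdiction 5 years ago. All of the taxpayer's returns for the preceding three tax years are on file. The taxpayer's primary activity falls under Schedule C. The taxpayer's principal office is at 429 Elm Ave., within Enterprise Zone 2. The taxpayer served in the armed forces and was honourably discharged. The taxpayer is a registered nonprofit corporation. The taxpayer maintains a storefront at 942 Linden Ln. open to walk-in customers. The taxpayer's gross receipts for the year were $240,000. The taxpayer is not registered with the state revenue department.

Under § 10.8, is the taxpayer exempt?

Yes — exempt.

(i) has storefront — holds.
(ii) veteran — holds.
(iii) Schedule C activity — satisfied.
(a): T AND T AND T → true.
(A) receipts ≤ $150,000 — fails.
(B) in enterprise zone — met.
(i) = F OR T = true.
(ii) not (nonprofit) — fails.
(iii) ≥ 7 yrs in jurisdiction — not satisfied.
(b): T AND F AND F → false.
(1) = T OR F = true.
(2) returns current — satisfied.
Overall: T AND T → true.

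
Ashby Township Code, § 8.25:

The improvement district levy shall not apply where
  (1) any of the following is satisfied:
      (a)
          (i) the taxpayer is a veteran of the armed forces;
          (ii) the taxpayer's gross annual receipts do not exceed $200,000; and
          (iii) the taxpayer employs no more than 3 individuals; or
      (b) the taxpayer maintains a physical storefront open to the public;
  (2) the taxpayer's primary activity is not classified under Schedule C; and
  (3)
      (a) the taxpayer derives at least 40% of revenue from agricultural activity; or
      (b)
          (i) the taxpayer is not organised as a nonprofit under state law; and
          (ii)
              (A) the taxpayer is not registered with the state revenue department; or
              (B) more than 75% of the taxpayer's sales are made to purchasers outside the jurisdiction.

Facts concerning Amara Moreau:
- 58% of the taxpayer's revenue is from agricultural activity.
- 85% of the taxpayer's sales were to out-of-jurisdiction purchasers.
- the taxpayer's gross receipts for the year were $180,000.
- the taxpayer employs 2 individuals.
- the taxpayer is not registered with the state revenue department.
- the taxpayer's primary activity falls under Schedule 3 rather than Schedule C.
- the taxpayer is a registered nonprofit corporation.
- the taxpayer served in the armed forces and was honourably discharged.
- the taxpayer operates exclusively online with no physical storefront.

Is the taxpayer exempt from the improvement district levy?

(i) veteran — met.
(ii) receipts ≤ $200,000 — holds.
(iii) ≤ 3 employees — holds.
So (a) is satisfied (T AND T AND T).
(b) has storefront — not met.
(1): T OR F → true.
(2) not (Schedule C activity) — holds.
(a) ≥40% agricultural — holds.
(i) not (nonprofit) — not satisfied.
(A) not (state-registered) — satisfied.
(B) >75% out-of-jur. sales — satisfied.
So (ii) is satisfied (T OR T).
So (b) is not satisfied (F AND T).
(3): T OR F → true.
Overall = T AND T AND T = true.

Yes — exempt.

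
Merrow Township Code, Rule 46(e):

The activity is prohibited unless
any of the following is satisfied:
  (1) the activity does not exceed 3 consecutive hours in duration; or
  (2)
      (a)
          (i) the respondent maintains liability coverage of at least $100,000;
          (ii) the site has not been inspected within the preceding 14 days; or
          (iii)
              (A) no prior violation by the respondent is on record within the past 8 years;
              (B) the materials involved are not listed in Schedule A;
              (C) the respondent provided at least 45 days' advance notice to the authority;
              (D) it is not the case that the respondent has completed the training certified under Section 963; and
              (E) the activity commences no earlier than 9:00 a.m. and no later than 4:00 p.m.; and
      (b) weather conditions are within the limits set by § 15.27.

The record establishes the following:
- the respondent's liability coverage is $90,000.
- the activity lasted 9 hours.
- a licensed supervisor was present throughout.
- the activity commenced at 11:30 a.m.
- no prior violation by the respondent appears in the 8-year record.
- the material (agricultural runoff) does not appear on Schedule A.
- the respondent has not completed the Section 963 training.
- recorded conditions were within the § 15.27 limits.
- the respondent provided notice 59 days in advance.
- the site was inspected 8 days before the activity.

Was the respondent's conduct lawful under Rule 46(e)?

(1) ≤ 3 hrs duration — not satisfied.
(i) coverage ≥ $100,000 — not satisfied.
(ii) not (site inspected) — fails.
(A) no prior violation — satisfied.
(B) not (Schedule A material) — holds.
(C) ≥45 days' notice — met.
(D) not (training certified) — holds.
(E) start within hours — satisfied.
So (iii) is satisfied (T AND T AND T AND T AND T).
(a): F OR F OR T → true.
(b) weather ok — met.
(2): T AND T → true.
Overall: F OR T → true.

Yes — lawful.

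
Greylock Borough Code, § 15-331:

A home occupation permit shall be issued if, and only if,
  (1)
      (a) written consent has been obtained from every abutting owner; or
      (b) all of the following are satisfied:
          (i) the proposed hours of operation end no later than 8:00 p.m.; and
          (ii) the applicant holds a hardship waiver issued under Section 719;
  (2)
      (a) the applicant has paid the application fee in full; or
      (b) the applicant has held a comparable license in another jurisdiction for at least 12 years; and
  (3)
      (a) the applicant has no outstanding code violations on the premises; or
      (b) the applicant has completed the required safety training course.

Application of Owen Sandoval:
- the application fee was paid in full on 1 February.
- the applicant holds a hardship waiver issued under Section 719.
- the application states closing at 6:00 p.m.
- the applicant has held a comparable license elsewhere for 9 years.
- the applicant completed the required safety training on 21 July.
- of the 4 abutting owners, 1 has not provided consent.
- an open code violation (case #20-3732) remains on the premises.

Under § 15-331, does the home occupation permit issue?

Yes — granted.

(a) all abutters consent — not satisfied.
(i) closes by 8 p.m. — satisfied.
(ii) hardship waiver — met.
(b) = T AND T = true.
(1) = F OR T = true.
(a) fee paid — holds.
(b) prior license ≥ 12 yr — not satisfied.
So (2) is satisfied (T OR F).
(a) no code violations — not satisfied.
(b) safety training — met.
(3): F OR T → true.
So Overall is satisfied (T AND T AND T).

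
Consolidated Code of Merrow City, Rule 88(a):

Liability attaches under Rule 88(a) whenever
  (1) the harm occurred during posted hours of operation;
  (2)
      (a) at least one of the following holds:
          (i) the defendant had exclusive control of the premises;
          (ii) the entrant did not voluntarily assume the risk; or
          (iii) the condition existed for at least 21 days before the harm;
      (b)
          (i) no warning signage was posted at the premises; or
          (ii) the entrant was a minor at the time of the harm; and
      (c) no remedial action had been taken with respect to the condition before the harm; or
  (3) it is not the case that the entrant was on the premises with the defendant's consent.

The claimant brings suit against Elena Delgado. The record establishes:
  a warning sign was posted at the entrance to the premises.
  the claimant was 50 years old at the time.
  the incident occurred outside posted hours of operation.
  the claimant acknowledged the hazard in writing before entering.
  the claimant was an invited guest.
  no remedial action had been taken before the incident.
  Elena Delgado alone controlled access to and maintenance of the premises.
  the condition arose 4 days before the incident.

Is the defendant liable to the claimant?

(1) during posted hours — not met.
(i) exclusive control — satisfied.
(ii) no assumed risk — fails.
(iii) condition ≥21 days old — not satisfied.
(a) = T OR F OR F = true.
(i) no signage posted — not satisfied.
(ii) entrant a minor — not satisfied.
(b): F OR F → false.
(c) no remedial action — met.
(2) = T AND F AND T = false.
(3) not (consent to enter) — fails.
Overall = F OR F OR F = false.

No — not liable.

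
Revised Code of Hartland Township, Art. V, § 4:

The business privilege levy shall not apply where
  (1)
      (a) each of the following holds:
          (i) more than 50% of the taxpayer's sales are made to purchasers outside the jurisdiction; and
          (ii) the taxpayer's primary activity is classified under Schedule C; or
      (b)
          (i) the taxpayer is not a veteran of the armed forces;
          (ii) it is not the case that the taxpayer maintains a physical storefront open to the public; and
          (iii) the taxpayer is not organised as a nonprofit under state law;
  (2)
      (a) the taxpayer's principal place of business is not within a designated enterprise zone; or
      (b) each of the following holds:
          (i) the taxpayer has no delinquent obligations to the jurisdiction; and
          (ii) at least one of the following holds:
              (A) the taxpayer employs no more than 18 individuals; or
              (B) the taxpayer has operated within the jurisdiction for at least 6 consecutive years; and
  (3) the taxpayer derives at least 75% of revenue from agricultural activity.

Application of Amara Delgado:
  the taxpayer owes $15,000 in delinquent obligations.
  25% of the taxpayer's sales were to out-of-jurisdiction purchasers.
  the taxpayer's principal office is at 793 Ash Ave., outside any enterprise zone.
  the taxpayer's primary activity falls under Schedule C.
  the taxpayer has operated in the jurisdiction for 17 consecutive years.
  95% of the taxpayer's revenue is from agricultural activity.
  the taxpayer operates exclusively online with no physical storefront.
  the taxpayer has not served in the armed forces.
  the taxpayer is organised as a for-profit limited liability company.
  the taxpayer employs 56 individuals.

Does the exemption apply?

Yes — exempt.

(i) >50% out-of-jur. sales — not met.
(ii) Schedule C activity — holds.
So (a) is not satisfied (F AND T).
(i) not (veteran) — satisfied.
(ii) not (has storefront) — holds.
(iii) not (nonprofit) — holds.
(b): T AND T AND T → true.
So (1) is satisfied (F OR T).
(a) not (in enterprise zone) — satisfied.
(i) no delinquency — not met.
(A) ≤ 18 employees — not met.
(B) ≥ 6 yrs in jurisdiction — met.
So (ii) is satisfied (F OR T).
(b): F AND T → false.
(2): T OR F → true.
(3) ≥75% agricultural — satisfied.
Overall = T AND T AND T = true.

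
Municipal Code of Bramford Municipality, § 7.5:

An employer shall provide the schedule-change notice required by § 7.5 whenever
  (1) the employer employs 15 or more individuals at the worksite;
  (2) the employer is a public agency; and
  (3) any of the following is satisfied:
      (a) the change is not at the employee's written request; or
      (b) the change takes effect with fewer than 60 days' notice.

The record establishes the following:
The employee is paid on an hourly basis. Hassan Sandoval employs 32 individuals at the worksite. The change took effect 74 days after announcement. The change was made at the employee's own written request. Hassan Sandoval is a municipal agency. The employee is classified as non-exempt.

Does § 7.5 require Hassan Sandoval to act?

No — not required.

(1) ≥ 15 at site — holds.
(2) public agency — satisfied.
(a) not employee-requested — not satisfied.
(b) < 60 days' notice — not satisfied.
So (3) is not satisfied (F OR F).
Overall = T AND T AND F = false.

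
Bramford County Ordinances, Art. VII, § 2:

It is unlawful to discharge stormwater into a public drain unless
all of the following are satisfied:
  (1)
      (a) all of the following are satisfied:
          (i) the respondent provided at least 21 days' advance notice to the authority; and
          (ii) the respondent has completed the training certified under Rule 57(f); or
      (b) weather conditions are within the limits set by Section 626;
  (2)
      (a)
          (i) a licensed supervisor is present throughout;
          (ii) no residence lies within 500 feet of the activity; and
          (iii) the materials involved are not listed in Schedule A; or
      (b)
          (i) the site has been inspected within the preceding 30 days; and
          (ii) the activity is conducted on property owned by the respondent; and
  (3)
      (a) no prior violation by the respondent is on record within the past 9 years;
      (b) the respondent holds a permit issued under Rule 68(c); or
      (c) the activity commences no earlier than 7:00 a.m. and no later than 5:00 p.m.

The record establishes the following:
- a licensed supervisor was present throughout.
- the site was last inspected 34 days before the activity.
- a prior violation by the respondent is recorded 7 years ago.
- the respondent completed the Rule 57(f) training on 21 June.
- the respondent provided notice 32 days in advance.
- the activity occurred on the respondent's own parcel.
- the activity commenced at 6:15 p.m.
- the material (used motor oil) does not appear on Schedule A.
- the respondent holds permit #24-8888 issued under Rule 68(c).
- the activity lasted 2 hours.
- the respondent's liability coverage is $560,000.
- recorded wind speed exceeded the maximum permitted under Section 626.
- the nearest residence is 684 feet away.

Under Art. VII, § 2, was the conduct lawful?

Yes — lawful.

(i) ≥21 days' notice — satisfied.
(ii) training certified — holds.
(a) = T AND T = true.
(b) weather ok — not met.
(1) = T OR F = true.
(i) supervisor present — met.
(ii) no residence in 500 ft — met.
(iii) not (Schedule A material) — satisfied.
(a): T AND T AND T → true.
(i) site inspected — not satisfied.
(ii) own property — satisfied.
So (b) is not satisfied (F AND T).
So (2) is satisfied (T OR F).
(a) no prior violation — not satisfied.
(b) holds permit — holds.
(c) start within hours — fails.
(3): F OR T OR F → true.
So Overall is satisfied (T AND T AND T).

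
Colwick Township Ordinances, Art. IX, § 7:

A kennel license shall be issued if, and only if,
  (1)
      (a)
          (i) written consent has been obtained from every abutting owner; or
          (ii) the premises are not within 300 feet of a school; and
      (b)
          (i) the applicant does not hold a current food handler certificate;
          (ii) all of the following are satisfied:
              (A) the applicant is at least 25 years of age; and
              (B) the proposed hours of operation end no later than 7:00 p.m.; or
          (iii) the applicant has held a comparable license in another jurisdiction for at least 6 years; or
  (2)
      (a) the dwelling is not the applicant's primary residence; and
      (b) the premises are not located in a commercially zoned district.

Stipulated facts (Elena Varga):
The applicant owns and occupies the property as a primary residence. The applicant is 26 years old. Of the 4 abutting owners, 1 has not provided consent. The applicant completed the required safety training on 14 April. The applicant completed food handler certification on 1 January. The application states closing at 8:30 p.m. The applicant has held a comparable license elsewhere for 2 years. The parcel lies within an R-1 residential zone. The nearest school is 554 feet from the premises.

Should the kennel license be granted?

No — denied.

(i) all abutters consent — not satisfied.
(ii) ≥300 ft from school — satisfied.
(a) = F OR T = true.
(i) not (food handler cert.) — not satisfied.
(A) age ≥ 25 — satisfied.
(B) closes by 7 p.m. — not met.
So (ii) is not satisfied (T AND F).
(iii) prior license ≥ 6 yr — fails.
So (b) is not satisfied (F OR F OR F).
(1): T AND F → false.
(a) not (primary residence) — not met.
(b) not (commercially zoned) — satisfied.
(2) = F AND T = false.
Overall = F OR F = false.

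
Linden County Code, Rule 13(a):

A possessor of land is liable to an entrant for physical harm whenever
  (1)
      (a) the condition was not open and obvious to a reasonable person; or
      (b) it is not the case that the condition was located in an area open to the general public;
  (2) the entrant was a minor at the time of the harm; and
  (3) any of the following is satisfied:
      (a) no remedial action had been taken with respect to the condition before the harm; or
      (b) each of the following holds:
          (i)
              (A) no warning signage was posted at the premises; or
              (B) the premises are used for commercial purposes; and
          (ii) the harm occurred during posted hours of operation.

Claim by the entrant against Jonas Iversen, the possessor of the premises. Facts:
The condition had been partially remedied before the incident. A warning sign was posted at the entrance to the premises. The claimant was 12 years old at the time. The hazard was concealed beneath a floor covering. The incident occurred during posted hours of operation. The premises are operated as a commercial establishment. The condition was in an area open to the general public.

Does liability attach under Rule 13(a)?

(a) not open/obvious — holds.
(b) not (public area) — not satisfied.
So (1) is satisfied (T OR F).
(2) entrant a minor — satisfied.
(a) no remedial action — not satisfied.
(A) no signage posted — not satisfied.
(B) commercial use — satisfied.
(i) = F OR T = true.
(ii) during posted hours — met.
(b): T AND T → true.
So (3) is satisfied (F OR T).
Overall = T AND T AND T = true.

Yes — liable.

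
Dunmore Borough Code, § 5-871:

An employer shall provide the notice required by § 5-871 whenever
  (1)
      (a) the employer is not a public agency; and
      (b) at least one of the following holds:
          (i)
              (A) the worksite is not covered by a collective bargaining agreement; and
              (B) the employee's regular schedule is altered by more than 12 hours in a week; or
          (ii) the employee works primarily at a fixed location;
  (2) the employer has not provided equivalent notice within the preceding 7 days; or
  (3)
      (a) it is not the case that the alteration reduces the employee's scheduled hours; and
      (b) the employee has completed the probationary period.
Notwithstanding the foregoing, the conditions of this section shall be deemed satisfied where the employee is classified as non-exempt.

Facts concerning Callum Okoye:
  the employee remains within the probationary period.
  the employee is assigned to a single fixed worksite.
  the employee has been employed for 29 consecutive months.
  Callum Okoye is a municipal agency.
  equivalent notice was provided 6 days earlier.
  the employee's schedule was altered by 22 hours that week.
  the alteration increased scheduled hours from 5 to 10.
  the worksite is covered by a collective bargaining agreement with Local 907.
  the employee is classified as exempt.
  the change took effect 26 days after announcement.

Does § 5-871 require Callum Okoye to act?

No — not required.

(a) not (public agency) — fails.
(A) no CBA — fails.
(B) schedule shift > 12h — satisfied.
So (i) is not satisfied (F AND T).
(ii) fixed location — holds.
(b): F OR T → true.
(1): F AND T → false.
(2) no recent notice — fails.
(a) not (hours reduced) — satisfied.
(b) past probation — fails.
(3): T AND F → false.
Overall: F OR F OR F → false.
Exception (non-exempt) — not satisfied.
Result: main false OR exception false → false.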